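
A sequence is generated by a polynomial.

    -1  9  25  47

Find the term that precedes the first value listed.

-5

10, 16, 22
6, 6
The second differences are constant at 6.
Work back: 10 − 6 = 4;  -1 − 4 = -5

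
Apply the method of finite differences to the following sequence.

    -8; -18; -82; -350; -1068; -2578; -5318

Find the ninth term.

D1: -10, -64, -268, -718, -1510, -2740
D2: -54, -204, -450, -792, -1230
D3: -150, -246, -342, -438
D4: -96, -96, -96
The fourth differences are constant (-96).
-438 − 96 = -534;  -1230 − 534 = -1764;  -2740 − 1764 = -4504;  -5318 − 4504 = -9822
-534 − 96 = -630;  -1764 − 630 = -2394;  -4504 − 2394 = -6898;  -9822 − 6898 = -16720

-16720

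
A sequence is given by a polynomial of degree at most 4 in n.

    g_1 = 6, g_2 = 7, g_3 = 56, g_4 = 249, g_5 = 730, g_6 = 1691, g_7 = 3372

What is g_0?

5

Δ: 1, 49, 193, 481, 961, 1681
Δ²: 48, 144, 288, 480, 720
Δ³: 96, 144, 192, 240
Δ⁴: 48, 48, 48
The fourth differences are constant at 48.
Work back: 96 − 48 = 48;  48 − 48 = 0;  1 + 0 = 1;  6 − 1 = 5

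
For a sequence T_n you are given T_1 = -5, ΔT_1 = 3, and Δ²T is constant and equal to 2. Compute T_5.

19

Build the table forward from the leading diagonal:
Second differences: 2  2  2  2  2
First differences: 3  5  7  9  11
T: -5  -2  3  10  19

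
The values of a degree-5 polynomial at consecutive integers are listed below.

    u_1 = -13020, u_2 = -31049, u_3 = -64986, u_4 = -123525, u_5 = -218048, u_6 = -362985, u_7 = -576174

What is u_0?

-4533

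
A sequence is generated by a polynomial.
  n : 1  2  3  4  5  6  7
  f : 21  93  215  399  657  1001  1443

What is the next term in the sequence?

1995

72 , 122 , 184 , 258 , 344 , 442
50 , 62 , 74 , 86 , 98
12 , 12 , 12 , 12
Constant third difference = 12, so extend:
98 + 12 = 110;  442 + 110 = 552;  1443 + 552 = 1995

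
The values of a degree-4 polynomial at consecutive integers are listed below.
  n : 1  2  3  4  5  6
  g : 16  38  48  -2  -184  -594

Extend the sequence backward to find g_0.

22, 10, -50, -182, -410
-12, -60, -132, -228
-48, -72, -96
-24, -24
The fourth differences are constant at -24.
Work back: -48 + 24 = -24;  -12 + 24 = 12;  22 − 12 = 10;  16 − 10 = 6

6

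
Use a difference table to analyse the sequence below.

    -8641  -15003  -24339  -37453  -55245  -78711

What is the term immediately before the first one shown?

-4545

Δ: -6362, -9336, -13114, -17792, -23466
Δ²: -2974, -3778, -4678, -5674
Δ³: -804, -900, -996
Δ⁴: -96, -96
The fourth differences are constant at -96.
Work back: -804 + 96 = -708;  -2974 + 708 = -2266;  -6362 + 2266 = -4096;  -8641 + 4096 = -4545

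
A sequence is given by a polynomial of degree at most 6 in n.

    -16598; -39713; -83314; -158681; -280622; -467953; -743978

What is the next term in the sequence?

-1136969

D1: -23115, -43601, -75367, -121941, -187331, -276025
D2: -20486, -31766, -46574, -65390, -88694
D3: -11280, -14808, -18816, -23304
D4: -3528, -4008, -4488
D5: -480, -480
The fifth differences are constant (-480).
-4488 − 480 = -4968;  -23304 − 4968 = -28272;  -88694 − 28272 = -116966;  -276025 − 116966 = -392991;  -743978 − 392991 = -1136969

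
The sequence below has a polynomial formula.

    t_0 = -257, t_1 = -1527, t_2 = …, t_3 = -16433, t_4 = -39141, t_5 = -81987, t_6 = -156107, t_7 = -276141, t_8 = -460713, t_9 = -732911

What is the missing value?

Using the last 7 terms:
Δ: -22708, -42846, -74120, -120034, -184572, -272198
Δ²: -20138, -31274, -45914, -64538, -87626
Δ³: -11136, -14640, -18624, -23088
Δ⁴: -3504, -3984, -4464
Δ⁵: -480, -480
Constant fifth difference = -480.
Extend backward: -3504 + 480 = -3024;  -11136 + 3024 = -8112;  -20138 + 8112 = -12026;  -22708 + 12026 = -10682;  -16433 + 10682 = -5751

-5751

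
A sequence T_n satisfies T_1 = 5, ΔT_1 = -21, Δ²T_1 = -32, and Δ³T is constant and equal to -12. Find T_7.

Build the table forward from the leading diagonal:
Third differences: -12  -12  -12  -12  -12  -12  -12
Second differences: -32  -44  -56  -68  -80  -92  -104
First differences: -21  -53  -97  -153  -221  -301  -393
T: 5  -16  -69  -166  -319  -540  -841

-841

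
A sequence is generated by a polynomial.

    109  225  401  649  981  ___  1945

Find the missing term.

Using the first 5 terms:
First differences: 116  176  248  332
Second differences: 60  72  84
Third differences: 12  12
Constant third difference = 12.
Extend forward: 84 + 12 = 96;  332 + 96 = 428;  981 + 428 = 1409

1409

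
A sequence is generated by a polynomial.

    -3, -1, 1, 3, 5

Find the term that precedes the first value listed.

-5

Δ: 2  2  2  2
The first differences are constant at 2.
Work back: -3 − 2 = -5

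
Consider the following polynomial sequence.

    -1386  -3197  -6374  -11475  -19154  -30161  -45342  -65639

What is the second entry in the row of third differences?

D1: -1811, -3177, -5101, -7679, -11007, -15181, -20297
D2: -1366, -1924, -2578, -3328, -4174, -5116
D3: -558, -654, -750, -846, -942
D4: -96, -96, -96, -96

-654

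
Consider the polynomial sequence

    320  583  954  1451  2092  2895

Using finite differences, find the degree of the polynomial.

Δ: 263, 371, 497, 641, 803
Δ²: 108, 126, 144, 162
Δ³: 18, 18, 18
The third differences are constant, so the polynomial has degree 3.

3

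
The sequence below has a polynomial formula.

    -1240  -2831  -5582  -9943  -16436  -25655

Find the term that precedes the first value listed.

Δ: -1591  -2751  -4361  -6493  -9219
Δ²: -1160  -1610  -2132  -2726
Δ³: -450  -522  -594
Δ⁴: -72  -72
The fourth differences are constant at -72.
Work back: -450 + 72 = -378;  -1160 + 378 = -782;  -1591 + 782 = -809;  -1240 + 809 = -431

-431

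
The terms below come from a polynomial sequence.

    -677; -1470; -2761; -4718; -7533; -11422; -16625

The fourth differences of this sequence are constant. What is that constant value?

-24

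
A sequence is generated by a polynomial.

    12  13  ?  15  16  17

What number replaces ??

14

Using the last 3 terms:
Δ: 1, 1
Constant first difference = 1.
Extend backward: 15 − 1 = 14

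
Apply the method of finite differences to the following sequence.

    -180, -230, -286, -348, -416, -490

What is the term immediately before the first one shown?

Δ: -50  -56  -62  -68  -74
Δ²: -6  -6  -6  -6
The second differences are constant at -6.
Work back: -50 + 6 = -44;  -180 + 44 = -136

-136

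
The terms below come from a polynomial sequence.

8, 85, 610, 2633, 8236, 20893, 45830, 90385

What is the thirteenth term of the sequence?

D1: 77, 525, 2023, 5603, 12657, 24937, 44555
D2: 448, 1498, 3580, 7054, 12280, 19618
D3: 1050, 2082, 3474, 5226, 7338
D4: 1032, 1392, 1752, 2112
D5: 360, 360, 360
The fifth differences are constant (360).
2112 + 360 = 2472;  7338 + 2472 = 9810;  19618 + 9810 = 29428;  44555 + 29428 = 73983;  90385 + 73983 = 164368
2472 + 360 = 2832;  9810 + 2832 = 12642;  29428 + 12642 = 42070;  73983 + 42070 = 116053;  164368 + 116053 = 280421
2832 + 360 = 3192;  12642 + 3192 = 15834;  42070 + 15834 = 57904;  116053 + 57904 = 173957;  280421 + 173957 = 454378
3192 + 360 = 3552;  15834 + 3552 = 19386;  57904 + 19386 = 77290;  173957 + 77290 = 251247;  454378 + 251247 = 705625
3552 + 360 = 3912;  19386 + 3912 = 23298;  77290 + 23298 = 100588;  251247 + 100588 = 351835;  705625 + 351835 = 1057460

1057460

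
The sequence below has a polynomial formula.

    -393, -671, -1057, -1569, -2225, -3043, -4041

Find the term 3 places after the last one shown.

-8295

Δ: -278 , -386 , -512 , -656 , -818 , -998
Δ²: -108 , -126 , -144 , -162 , -180
Δ³: -18 , -18 , -18 , -18
Third differences constant at -18.
-180 − 18 = -198;  -998 − 198 = -1196;  -4041 − 1196 = -5237
-198 − 18 = -216;  -1196 − 216 = -1412;  -5237 − 1412 = -6649
-216 − 18 = -234;  -1412 − 234 = -1646;  -6649 − 1646 = -8295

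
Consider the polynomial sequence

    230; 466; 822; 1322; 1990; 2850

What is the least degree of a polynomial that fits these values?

3

236, 356, 500, 668, 860
120, 144, 168, 192
24, 24, 24
The third differences are constant, so the polynomial has degree 3.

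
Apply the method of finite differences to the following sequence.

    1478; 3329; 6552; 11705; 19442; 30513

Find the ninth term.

92670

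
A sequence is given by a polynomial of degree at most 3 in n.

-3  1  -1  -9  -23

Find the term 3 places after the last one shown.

D1: 4  -2  -8  -14
D2: -6  -6  -6
The second differences are constant (-6).
-14 − 6 = -20;  -23 − 20 = -43
-20 − 6 = -26;  -43 − 26 = -69
-26 − 6 = -32;  -69 − 32 = -101

-101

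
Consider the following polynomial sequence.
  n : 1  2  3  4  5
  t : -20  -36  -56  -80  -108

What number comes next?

-140

First differences: -16, -20, -24, -28
Second differences: -4, -4, -4
Constant second difference = -4, so extend:
-28 − 4 = -32;  -108 − 32 = -140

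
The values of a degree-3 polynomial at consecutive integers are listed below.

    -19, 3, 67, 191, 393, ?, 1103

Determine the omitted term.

691

Using the first 5 terms:
First differences: 22  64  124  202
Second differences: 42  60  78
Third differences: 18  18
Constant third difference = 18.
Extend forward: 78 + 18 = 96;  202 + 96 = 298;  393 + 298 = 691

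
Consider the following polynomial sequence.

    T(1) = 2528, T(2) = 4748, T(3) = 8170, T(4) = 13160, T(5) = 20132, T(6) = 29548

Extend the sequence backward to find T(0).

2220  3422  4990  6972  9416
1202  1568  1982  2444
366  414  462
48  48
The fourth differences are constant at 48.
Work back: 366 − 48 = 318;  1202 − 318 = 884;  2220 − 884 = 1336;  2528 − 1336 = 1192

1192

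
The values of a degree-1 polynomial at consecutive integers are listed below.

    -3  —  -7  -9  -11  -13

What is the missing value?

-5

Using the last 4 terms:
First differences: -2, -2, -2
Constant first difference = -2.
Extend backward: -7 + 2 = -5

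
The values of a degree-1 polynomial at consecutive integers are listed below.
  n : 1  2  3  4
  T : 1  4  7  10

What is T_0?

First differences: 3  3  3
The first differences are constant at 3.
Work back: 1 − 3 = -2

-2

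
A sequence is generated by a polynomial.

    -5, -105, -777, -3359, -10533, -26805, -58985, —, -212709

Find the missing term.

Using the first 7 terms:
D1: -100  -672  -2582  -7174  -16272  -32180
D2: -572  -1910  -4592  -9098  -15908
D3: -1338  -2682  -4506  -6810
D4: -1344  -1824  -2304
D5: -480  -480
Constant fifth difference = -480.
Extend forward: -2304 − 480 = -2784;  -6810 − 2784 = -9594;  -15908 − 9594 = -25502;  -32180 − 25502 = -57682;  -58985 − 57682 = -116667

-116667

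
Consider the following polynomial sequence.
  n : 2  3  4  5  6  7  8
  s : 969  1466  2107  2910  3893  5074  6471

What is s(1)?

598

Δ: 497  641  803  983  1181  1397
Δ²: 144  162  180  198  216
Δ³: 18  18  18  18
The third differences are constant at 18.
Work back: 144 − 18 = 126;  497 − 126 = 371;  969 − 371 = 598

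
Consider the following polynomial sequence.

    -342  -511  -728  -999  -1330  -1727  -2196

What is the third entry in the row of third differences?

First differences: -169, -217, -271, -331, -397, -469
Second differences: -48, -54, -60, -66, -72
Third differences: -6, -6, -6, -6

-6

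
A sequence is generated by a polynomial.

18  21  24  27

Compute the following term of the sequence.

30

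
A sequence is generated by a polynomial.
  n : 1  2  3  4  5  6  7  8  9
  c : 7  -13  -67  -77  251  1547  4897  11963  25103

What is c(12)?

137507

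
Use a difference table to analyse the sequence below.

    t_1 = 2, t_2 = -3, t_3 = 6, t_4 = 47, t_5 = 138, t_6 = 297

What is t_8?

D1: -5  9  41  91  159
D2: 14  32  50  68
D3: 18  18  18
Third differences constant at 18.
68 + 18 = 86;  159 + 86 = 245;  297 + 245 = 542
86 + 18 = 104;  245 + 104 = 349;  542 + 349 = 891

891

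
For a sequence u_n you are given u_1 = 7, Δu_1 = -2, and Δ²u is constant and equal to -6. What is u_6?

-63

Build the table forward from the leading diagonal:
Δ²: -6, -6, -6, -6, -6, -6
Δ: -2, -8, -14, -20, -26, -32
u: 7, 5, -3, -17, -37, -63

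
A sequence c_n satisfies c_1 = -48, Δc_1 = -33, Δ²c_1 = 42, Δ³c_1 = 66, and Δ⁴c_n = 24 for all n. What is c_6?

987

Build the table forward from the leading diagonal:
Fourth differences: 24  24  24  24  24  24
Third differences: 66  90  114  138  162  186
Second differences: 42  108  198  312  450  612
First differences: -33  9  117  315  627  1077
c: -48  -81  -72  45  360  987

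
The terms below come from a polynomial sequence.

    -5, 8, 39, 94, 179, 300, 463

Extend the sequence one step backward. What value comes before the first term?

-6

13, 31, 55, 85, 121, 163
18, 24, 30, 36, 42
6, 6, 6, 6
The third differences are constant at 6.
Work back: 18 − 6 = 12;  13 − 12 = 1;  -5 − 1 = -6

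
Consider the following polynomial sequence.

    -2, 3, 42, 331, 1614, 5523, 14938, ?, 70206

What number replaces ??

Using the first 7 terms:
Δ: 5  39  289  1283  3909  9415
Δ²: 34  250  994  2626  5506
Δ³: 216  744  1632  2880
Δ⁴: 528  888  1248
Δ⁵: 360  360
Constant fifth difference = 360.
Extend forward: 1248 + 360 = 1608;  2880 + 1608 = 4488;  5506 + 4488 = 9994;  9415 + 9994 = 19409;  14938 + 19409 = 34347

34347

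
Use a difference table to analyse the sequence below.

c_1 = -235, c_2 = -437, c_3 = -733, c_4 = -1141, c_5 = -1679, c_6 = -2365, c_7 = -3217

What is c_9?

First differences: -202, -296, -408, -538, -686, -852
Second differences: -94, -112, -130, -148, -166
Third differences: -18, -18, -18, -18
The third differences are constant (-18).
-166 − 18 = -184;  -852 − 184 = -1036;  -3217 − 1036 = -4253
-184 − 18 = -202;  -1036 − 202 = -1238;  -4253 − 1238 = -5491

-5491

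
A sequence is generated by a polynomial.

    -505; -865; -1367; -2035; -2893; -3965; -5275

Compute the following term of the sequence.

-6847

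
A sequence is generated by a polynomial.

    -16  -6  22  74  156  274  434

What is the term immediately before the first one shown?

-14

First differences: 10  28  52  82  118  160
Second differences: 18  24  30  36  42
Third differences: 6  6  6  6
The third differences are constant at 6.
Work back: 18 − 6 = 12;  10 − 12 = -2;  -16 + 2 = -14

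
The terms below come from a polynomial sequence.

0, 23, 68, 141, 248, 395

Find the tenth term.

Δ: 23, 45, 73, 107, 147
Δ²: 22, 28, 34, 40
Δ³: 6, 6, 6
Constant third difference = 6, so extend:
40 + 6 = 46;  147 + 46 = 193;  395 + 193 = 588
46 + 6 = 52;  193 + 52 = 245;  588 + 245 = 833
52 + 6 = 58;  245 + 58 = 303;  833 + 303 = 1136
58 + 6 = 64;  303 + 64 = 367;  1136 + 367 = 1503

1503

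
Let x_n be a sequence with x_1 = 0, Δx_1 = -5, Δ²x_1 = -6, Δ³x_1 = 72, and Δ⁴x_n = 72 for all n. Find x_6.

995

Build the table forward from the leading diagonal:
D4: 72, 72, 72, 72, 72, 72
D3: 72, 144, 216, 288, 360, 432
D2: -6, 66, 210, 426, 714, 1074
D1: -5, -11, 55, 265, 691, 1405
x: 0, -5, -16, 39, 304, 995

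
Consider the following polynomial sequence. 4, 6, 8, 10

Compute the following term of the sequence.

2, 2, 2
The first differences are constant (2).
10 + 2 = 12

12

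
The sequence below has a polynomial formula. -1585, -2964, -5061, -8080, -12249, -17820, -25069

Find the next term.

-34296

-1379, -2097, -3019, -4169, -5571, -7249
-718, -922, -1150, -1402, -1678
-204, -228, -252, -276
-24, -24, -24
The fourth differences are constant (-24).
-276 − 24 = -300;  -1678 − 300 = -1978;  -7249 − 1978 = -9227;  -25069 − 9227 = -34296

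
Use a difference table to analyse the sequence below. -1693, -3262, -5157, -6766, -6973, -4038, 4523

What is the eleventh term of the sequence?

D1: -1569, -1895, -1609, -207, 2935, 8561
D2: -326, 286, 1402, 3142, 5626
D3: 612, 1116, 1740, 2484
D4: 504, 624, 744
D5: 120, 120
Fifth differences constant at 120.
744 + 120 = 864;  2484 + 864 = 3348;  5626 + 3348 = 8974;  8561 + 8974 = 17535;  4523 + 17535 = 22058
864 + 120 = 984;  3348 + 984 = 4332;  8974 + 4332 = 13306;  17535 + 13306 = 30841;  22058 + 30841 = 52899
984 + 120 = 1104;  4332 + 1104 = 5436;  13306 + 5436 = 18742;  30841 + 18742 = 49583;  52899 + 49583 = 102482
1104 + 120 = 1224;  5436 + 1224 = 6660;  18742 + 6660 = 25402;  49583 + 25402 = 74985;  102482 + 74985 = 177467

177467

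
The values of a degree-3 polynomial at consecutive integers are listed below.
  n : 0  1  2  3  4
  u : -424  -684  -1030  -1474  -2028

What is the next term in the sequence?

-2704

First differences: -260  -346  -444  -554
Second differences: -86  -98  -110
Third differences: -12  -12
Constant third difference = -12, so extend:
-110 − 12 = -122;  -554 − 122 = -676;  -2028 − 676 = -2704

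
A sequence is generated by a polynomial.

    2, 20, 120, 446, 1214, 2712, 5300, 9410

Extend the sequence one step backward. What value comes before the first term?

-6

18, 100, 326, 768, 1498, 2588, 4110
82, 226, 442, 730, 1090, 1522
144, 216, 288, 360, 432
72, 72, 72, 72
The fourth differences are constant at 72.
Work back: 144 − 72 = 72;  82 − 72 = 10;  18 − 10 = 8;  2 − 8 = -6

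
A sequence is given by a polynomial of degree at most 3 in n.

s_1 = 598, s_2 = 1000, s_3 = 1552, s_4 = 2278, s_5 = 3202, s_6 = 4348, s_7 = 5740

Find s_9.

9358

Δ: 402  552  726  924  1146  1392
Δ²: 150  174  198  222  246
Δ³: 24  24  24  24
Third differences constant at 24.
246 + 24 = 270;  1392 + 270 = 1662;  5740 + 1662 = 7402
270 + 24 = 294;  1662 + 294 = 1956;  7402 + 1956 = 9358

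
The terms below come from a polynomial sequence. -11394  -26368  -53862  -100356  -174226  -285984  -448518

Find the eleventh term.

Δ: -14974  -27494  -46494  -73870  -111758  -162534
Δ²: -12520  -19000  -27376  -37888  -50776
Δ³: -6480  -8376  -10512  -12888
Δ⁴: -1896  -2136  -2376
Δ⁵: -240  -240
Constant fifth difference = -240, so extend:
-2376 − 240 = -2616;  -12888 − 2616 = -15504;  -50776 − 15504 = -66280;  -162534 − 66280 = -228814;  -448518 − 228814 = -677332
-2616 − 240 = -2856;  -15504 − 2856 = -18360;  -66280 − 18360 = -84640;  -228814 − 84640 = -313454;  -677332 − 313454 = -990786
-2856 − 240 = -3096;  -18360 − 3096 = -21456;  -84640 − 21456 = -106096;  -313454 − 106096 = -419550;  -990786 − 419550 = -1410336
-3096 − 240 = -3336;  -21456 − 3336 = -24792;  -106096 − 24792 = -130888;  -419550 − 130888 = -550438;  -1410336 − 550438 = -1960774

-1960774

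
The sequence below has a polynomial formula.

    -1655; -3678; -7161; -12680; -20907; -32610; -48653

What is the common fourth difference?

-96

D1: -2023, -3483, -5519, -8227, -11703, -16043
D2: -1460, -2036, -2708, -3476, -4340
D3: -576, -672, -768, -864
D4: -96, -96, -96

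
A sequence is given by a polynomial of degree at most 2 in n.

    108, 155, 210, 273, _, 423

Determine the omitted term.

Using the first 4 terms:
D1: 47  55  63
D2: 8  8
Constant second difference = 8.
Extend forward: 63 + 8 = 71;  273 + 71 = 344

344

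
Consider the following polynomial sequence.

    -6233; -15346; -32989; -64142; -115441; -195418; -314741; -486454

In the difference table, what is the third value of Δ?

-31153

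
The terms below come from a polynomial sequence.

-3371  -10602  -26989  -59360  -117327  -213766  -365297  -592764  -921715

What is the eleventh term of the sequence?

-2012661

Δ: -7231, -16387, -32371, -57967, -96439, -151531, -227467, -328951
Δ²: -9156, -15984, -25596, -38472, -55092, -75936, -101484
Δ³: -6828, -9612, -12876, -16620, -20844, -25548
Δ⁴: -2784, -3264, -3744, -4224, -4704
Δ⁵: -480, -480, -480, -480
Fifth differences constant at -480.
-4704 − 480 = -5184;  -25548 − 5184 = -30732;  -101484 − 30732 = -132216;  -328951 − 132216 = -461167;  -921715 − 461167 = -1382882
-5184 − 480 = -5664;  -30732 − 5664 = -36396;  -132216 − 36396 = -168612;  -461167 − 168612 = -629779;  -1382882 − 629779 = -2012661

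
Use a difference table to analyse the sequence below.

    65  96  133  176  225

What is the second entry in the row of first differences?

D1: 31, 37, 43, 49
D2: 6, 6, 6

37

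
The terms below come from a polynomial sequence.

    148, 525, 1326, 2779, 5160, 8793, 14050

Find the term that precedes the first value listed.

15

D1: 377  801  1453  2381  3633  5257
D2: 424  652  928  1252  1624
D3: 228  276  324  372
D4: 48  48  48
The fourth differences are constant at 48.
Work back: 228 − 48 = 180;  424 − 180 = 244;  377 − 244 = 133;  148 − 133 = 15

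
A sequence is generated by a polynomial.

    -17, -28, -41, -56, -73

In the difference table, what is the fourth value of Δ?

Δ: -11, -13, -15, -17
Δ²: -2, -2, -2

-17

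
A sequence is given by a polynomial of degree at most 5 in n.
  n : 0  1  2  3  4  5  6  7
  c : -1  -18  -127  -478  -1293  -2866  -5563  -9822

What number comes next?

Δ: -17  -109  -351  -815  -1573  -2697  -4259
Δ²: -92  -242  -464  -758  -1124  -1562
Δ³: -150  -222  -294  -366  -438
Δ⁴: -72  -72  -72  -72
Constant fourth difference = -72, so extend:
-438 − 72 = -510;  -1562 − 510 = -2072;  -4259 − 2072 = -6331;  -9822 − 6331 = -16153

-16153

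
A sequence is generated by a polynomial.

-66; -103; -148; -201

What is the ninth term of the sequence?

-586

D1: -37, -45, -53
D2: -8, -8
The second differences are constant (-8).
-53 − 8 = -61;  -201 − 61 = -262
-61 − 8 = -69;  -262 − 69 = -331
-69 − 8 = -77;  -331 − 77 = -408
-77 − 8 = -85;  -408 − 85 = -493
-85 − 8 = -93;  -493 − 93 = -586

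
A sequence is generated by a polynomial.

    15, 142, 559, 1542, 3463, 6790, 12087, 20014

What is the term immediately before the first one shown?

-2

Δ: 127  417  983  1921  3327  5297  7927
Δ²: 290  566  938  1406  1970  2630
Δ³: 276  372  468  564  660
Δ⁴: 96  96  96  96
The fourth differences are constant at 96.
Work back: 276 − 96 = 180;  290 − 180 = 110;  127 − 110 = 17;  15 − 17 = -2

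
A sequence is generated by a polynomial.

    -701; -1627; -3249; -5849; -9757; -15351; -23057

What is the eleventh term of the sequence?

-85201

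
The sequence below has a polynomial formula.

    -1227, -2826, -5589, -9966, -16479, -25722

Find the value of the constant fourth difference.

First differences: -1599, -2763, -4377, -6513, -9243
Second differences: -1164, -1614, -2136, -2730
Third differences: -450, -522, -594
Fourth differences: -72, -72

-72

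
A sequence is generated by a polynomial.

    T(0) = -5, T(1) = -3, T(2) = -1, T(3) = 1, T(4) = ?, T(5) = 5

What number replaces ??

3

Using the first 4 terms:
Δ: 2  2  2
Constant first difference = 2.
Extend forward: 1 + 2 = 3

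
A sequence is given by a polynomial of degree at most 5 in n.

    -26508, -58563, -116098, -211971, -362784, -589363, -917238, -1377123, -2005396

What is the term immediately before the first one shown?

-10339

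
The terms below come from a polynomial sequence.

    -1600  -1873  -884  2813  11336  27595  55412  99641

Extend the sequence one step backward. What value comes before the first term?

Δ: -273  989  3697  8523  16259  27817  44229
Δ²: 1262  2708  4826  7736  11558  16412
Δ³: 1446  2118  2910  3822  4854
Δ⁴: 672  792  912  1032
Δ⁵: 120  120  120
The fifth differences are constant at 120.
Work back: 672 − 120 = 552;  1446 − 552 = 894;  1262 − 894 = 368;  -273 − 368 = -641;  -1600 + 641 = -959

-959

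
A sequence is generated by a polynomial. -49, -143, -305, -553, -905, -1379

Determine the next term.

First differences: -94, -162, -248, -352, -474
Second differences: -68, -86, -104, -122
Third differences: -18, -18, -18
Constant third difference = -18, so extend:
-122 − 18 = -140;  -474 − 140 = -614;  -1379 − 614 = -1993

-1993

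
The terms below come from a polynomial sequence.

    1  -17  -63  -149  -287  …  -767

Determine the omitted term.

-489

Using the first 5 terms:
D1: -18, -46, -86, -138
D2: -28, -40, -52
D3: -12, -12
Constant third difference = -12.
Extend forward: -52 − 12 = -64;  -138 − 64 = -202;  -287 − 202 = -489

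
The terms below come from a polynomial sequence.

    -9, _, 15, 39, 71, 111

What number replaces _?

Using the last 4 terms:
24, 32, 40
8, 8
Constant second difference = 8.
Extend backward: 24 − 8 = 16;  15 − 16 = -1

-1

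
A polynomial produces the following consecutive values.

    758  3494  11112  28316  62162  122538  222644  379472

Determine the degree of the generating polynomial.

5

Δ: 2736, 7618, 17204, 33846, 60376, 100106, 156828
Δ²: 4882, 9586, 16642, 26530, 39730, 56722
Δ³: 4704, 7056, 9888, 13200, 16992
Δ⁴: 2352, 2832, 3312, 3792
Δ⁵: 480, 480, 480
The fifth differences are constant, so the polynomial has degree 5.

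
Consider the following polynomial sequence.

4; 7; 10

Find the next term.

13

3 , 3
First differences constant at 3.
10 + 3 = 13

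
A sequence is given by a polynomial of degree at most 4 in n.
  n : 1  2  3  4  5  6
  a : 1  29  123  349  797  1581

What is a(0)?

-3

Δ: 28  94  226  448  784
Δ²: 66  132  222  336
Δ³: 66  90  114
Δ⁴: 24  24
The fourth differences are constant at 24.
Work back: 66 − 24 = 42;  66 − 42 = 24;  28 − 24 = 4;  1 − 4 = -3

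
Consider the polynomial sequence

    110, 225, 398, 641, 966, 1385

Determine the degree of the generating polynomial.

D1: 115, 173, 243, 325, 419
D2: 58, 70, 82, 94
D3: 12, 12, 12
The third differences are constant, so the polynomial has degree 3.

3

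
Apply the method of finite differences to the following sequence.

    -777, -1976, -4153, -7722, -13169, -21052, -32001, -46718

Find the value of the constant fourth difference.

Δ: -1199, -2177, -3569, -5447, -7883, -10949, -14717
Δ²: -978, -1392, -1878, -2436, -3066, -3768
Δ³: -414, -486, -558, -630, -702
Δ⁴: -72, -72, -72, -72

-72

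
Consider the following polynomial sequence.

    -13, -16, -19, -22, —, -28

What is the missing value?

-25

Using the first 4 terms:
Δ: -3  -3  -3
Constant first difference = -3.
Extend forward: -22 − 3 = -25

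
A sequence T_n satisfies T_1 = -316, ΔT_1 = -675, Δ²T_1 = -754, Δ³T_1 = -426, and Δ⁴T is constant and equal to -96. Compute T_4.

-5029

Build the table forward from the leading diagonal:
Fourth differences: -96, -96, -96, -96
Third differences: -426, -522, -618, -714
Second differences: -754, -1180, -1702, -2320
First differences: -675, -1429, -2609, -4311
T: -316, -991, -2420, -5029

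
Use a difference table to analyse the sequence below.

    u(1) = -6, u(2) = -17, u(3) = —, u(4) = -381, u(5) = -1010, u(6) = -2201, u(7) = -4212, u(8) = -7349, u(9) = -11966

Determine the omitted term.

-104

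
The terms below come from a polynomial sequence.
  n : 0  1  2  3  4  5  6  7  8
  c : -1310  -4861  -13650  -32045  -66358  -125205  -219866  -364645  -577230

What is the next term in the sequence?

-879053

First differences: -3551, -8789, -18395, -34313, -58847, -94661, -144779, -212585
Second differences: -5238, -9606, -15918, -24534, -35814, -50118, -67806
Third differences: -4368, -6312, -8616, -11280, -14304, -17688
Fourth differences: -1944, -2304, -2664, -3024, -3384
Fifth differences: -360, -360, -360, -360
Constant fifth difference = -360, so extend:
-3384 − 360 = -3744;  -17688 − 3744 = -21432;  -67806 − 21432 = -89238;  -212585 − 89238 = -301823;  -577230 − 301823 = -879053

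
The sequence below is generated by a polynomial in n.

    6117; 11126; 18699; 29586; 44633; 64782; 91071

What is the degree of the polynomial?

First differences: 5009, 7573, 10887, 15047, 20149, 26289
Second differences: 2564, 3314, 4160, 5102, 6140
Third differences: 750, 846, 942, 1038
Fourth differences: 96, 96, 96
The fourth differences are constant, so the polynomial has degree 4.

4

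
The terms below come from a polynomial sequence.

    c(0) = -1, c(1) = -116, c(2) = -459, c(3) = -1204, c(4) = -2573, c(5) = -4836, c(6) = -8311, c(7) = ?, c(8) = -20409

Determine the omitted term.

Using the first 7 terms:
Δ: -115  -343  -745  -1369  -2263  -3475
Δ²: -228  -402  -624  -894  -1212
Δ³: -174  -222  -270  -318
Δ⁴: -48  -48  -48
Constant fourth difference = -48.
Extend forward: -318 − 48 = -366;  -1212 − 366 = -1578;  -3475 − 1578 = -5053;  -8311 − 5053 = -13364

-13364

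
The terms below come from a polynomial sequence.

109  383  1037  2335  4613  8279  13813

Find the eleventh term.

First differences: 274, 654, 1298, 2278, 3666, 5534
Second differences: 380, 644, 980, 1388, 1868
Third differences: 264, 336, 408, 480
Fourth differences: 72, 72, 72
Fourth differences constant at 72.
480 + 72 = 552;  1868 + 552 = 2420;  5534 + 2420 = 7954;  13813 + 7954 = 21767
552 + 72 = 624;  2420 + 624 = 3044;  7954 + 3044 = 10998;  21767 + 10998 = 32765
624 + 72 = 696;  3044 + 696 = 3740;  10998 + 3740 = 14738;  32765 + 14738 = 47503
696 + 72 = 768;  3740 + 768 = 4508;  14738 + 4508 = 19246;  47503 + 19246 = 66749

66749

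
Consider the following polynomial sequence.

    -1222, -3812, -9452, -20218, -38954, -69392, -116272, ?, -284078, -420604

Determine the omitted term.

Using the first 7 terms:
Δ: -2590  -5640  -10766  -18736  -30438  -46880
Δ²: -3050  -5126  -7970  -11702  -16442
Δ³: -2076  -2844  -3732  -4740
Δ⁴: -768  -888  -1008
Δ⁵: -120  -120
Constant fifth difference = -120.
Extend forward: -1008 − 120 = -1128;  -4740 − 1128 = -5868;  -16442 − 5868 = -22310;  -46880 − 22310 = -69190;  -116272 − 69190 = -185462

-185462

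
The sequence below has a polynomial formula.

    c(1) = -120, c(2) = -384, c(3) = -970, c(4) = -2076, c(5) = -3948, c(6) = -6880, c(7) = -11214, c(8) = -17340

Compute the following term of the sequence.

-264  -586  -1106  -1872  -2932  -4334  -6126
-322  -520  -766  -1060  -1402  -1792
-198  -246  -294  -342  -390
-48  -48  -48  -48
Fourth differences constant at -48.
-390 − 48 = -438;  -1792 − 438 = -2230;  -6126 − 2230 = -8356;  -17340 − 8356 = -25696

-25696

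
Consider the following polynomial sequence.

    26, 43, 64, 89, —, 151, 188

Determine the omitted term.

Using the first 4 terms:
17, 21, 25
4, 4
Constant second difference = 4.
Extend forward: 25 + 4 = 29;  89 + 29 = 118

118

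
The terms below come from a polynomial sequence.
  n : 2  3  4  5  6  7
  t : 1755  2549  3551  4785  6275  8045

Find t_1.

1145

First differences: 794  1002  1234  1490  1770
Second differences: 208  232  256  280
Third differences: 24  24  24
The third differences are constant at 24.
Work back: 208 − 24 = 184;  794 − 184 = 610;  1755 − 610 = 1145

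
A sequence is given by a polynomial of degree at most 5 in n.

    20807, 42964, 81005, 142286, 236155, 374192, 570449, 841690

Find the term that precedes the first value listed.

22157, 38041, 61281, 93869, 138037, 196257, 271241
15884, 23240, 32588, 44168, 58220, 74984
7356, 9348, 11580, 14052, 16764
1992, 2232, 2472, 2712
240, 240, 240
The fifth differences are constant at 240.
Work back: 1992 − 240 = 1752;  7356 − 1752 = 5604;  15884 − 5604 = 10280;  22157 − 10280 = 11877;  20807 − 11877 = 8930

8930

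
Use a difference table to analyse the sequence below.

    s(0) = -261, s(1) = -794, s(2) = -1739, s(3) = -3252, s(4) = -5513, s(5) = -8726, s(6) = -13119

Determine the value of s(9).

-36018

First differences: -533, -945, -1513, -2261, -3213, -4393
Second differences: -412, -568, -748, -952, -1180
Third differences: -156, -180, -204, -228
Fourth differences: -24, -24, -24
The fourth differences are constant (-24).
-228 − 24 = -252;  -1180 − 252 = -1432;  -4393 − 1432 = -5825;  -13119 − 5825 = -18944
-252 − 24 = -276;  -1432 − 276 = -1708;  -5825 − 1708 = -7533;  -18944 − 7533 = -26477
-276 − 24 = -300;  -1708 − 300 = -2008;  -7533 − 2008 = -9541;  -26477 − 9541 = -36018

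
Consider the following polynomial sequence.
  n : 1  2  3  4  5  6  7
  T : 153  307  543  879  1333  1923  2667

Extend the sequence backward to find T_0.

63

First differences: 154  236  336  454  590  744
Second differences: 82  100  118  136  154
Third differences: 18  18  18  18
The third differences are constant at 18.
Work back: 82 − 18 = 64;  154 − 64 = 90;  153 − 90 = 63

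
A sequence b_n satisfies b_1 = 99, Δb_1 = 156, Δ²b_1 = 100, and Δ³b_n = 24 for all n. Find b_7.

Build the table forward from the leading diagonal:
D3: 24, 24, 24, 24, 24, 24, 24
D2: 100, 124, 148, 172, 196, 220, 244
D1: 156, 256, 380, 528, 700, 896, 1116
b: 99, 255, 511, 891, 1419, 2119, 3015

3015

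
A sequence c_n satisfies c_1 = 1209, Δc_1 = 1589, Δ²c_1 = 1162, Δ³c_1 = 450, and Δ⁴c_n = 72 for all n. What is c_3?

Build the table forward from the leading diagonal:
D4: 72, 72, 72
D3: 450, 522, 594
D2: 1162, 1612, 2134
D1: 1589, 2751, 4363
c: 1209, 2798, 5549

5549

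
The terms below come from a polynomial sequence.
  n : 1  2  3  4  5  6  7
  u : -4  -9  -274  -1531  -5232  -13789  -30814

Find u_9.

-112156

-5 , -265 , -1257 , -3701 , -8557 , -17025
-260 , -992 , -2444 , -4856 , -8468
-732 , -1452 , -2412 , -3612
-720 , -960 , -1200
-240 , -240
The fifth differences are constant (-240).
-1200 − 240 = -1440;  -3612 − 1440 = -5052;  -8468 − 5052 = -13520;  -17025 − 13520 = -30545;  -30814 − 30545 = -61359
-1440 − 240 = -1680;  -5052 − 1680 = -6732;  -13520 − 6732 = -20252;  -30545 − 20252 = -50797;  -61359 − 50797 = -112156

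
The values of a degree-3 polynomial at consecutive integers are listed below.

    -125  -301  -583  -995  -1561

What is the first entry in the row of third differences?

-24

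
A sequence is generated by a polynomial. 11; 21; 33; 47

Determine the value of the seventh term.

101

Δ: 10, 12, 14
Δ²: 2, 2
Second differences constant at 2.
14 + 2 = 16;  47 + 16 = 63
16 + 2 = 18;  63 + 18 = 81
18 + 2 = 20;  81 + 20 = 101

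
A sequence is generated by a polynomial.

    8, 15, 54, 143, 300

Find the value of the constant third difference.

18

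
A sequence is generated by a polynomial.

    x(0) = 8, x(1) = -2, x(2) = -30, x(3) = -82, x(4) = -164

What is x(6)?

-442

Δ: -10 , -28 , -52 , -82
Δ²: -18 , -24 , -30
Δ³: -6 , -6
The third differences are constant (-6).
-30 − 6 = -36;  -82 − 36 = -118;  -164 − 118 = -282
-36 − 6 = -42;  -118 − 42 = -160;  -282 − 160 = -442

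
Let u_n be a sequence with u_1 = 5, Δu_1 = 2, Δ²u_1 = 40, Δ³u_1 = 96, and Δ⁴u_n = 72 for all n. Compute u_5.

709

Build the table forward from the leading diagonal:
D4: 72, 72, 72, 72, 72
D3: 96, 168, 240, 312, 384
D2: 40, 136, 304, 544, 856
D1: 2, 42, 178, 482, 1026
u: 5, 7, 49, 227, 709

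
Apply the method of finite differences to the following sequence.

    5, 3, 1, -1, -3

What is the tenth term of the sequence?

-2 , -2 , -2 , -2
First differences constant at -2.
-3 − 2 = -5
-5 − 2 = -7
-7 − 2 = -9
-9 − 2 = -11
-11 − 2 = -13

-13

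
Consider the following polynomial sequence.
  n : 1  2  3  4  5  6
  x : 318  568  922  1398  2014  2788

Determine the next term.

3738

First differences: 250 , 354 , 476 , 616 , 774
Second differences: 104 , 122 , 140 , 158
Third differences: 18 , 18 , 18
The third differences are constant (18).
158 + 18 = 176;  774 + 176 = 950;  2788 + 950 = 3738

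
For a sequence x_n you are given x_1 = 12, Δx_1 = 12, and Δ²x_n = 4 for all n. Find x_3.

Build the table forward from the leading diagonal:
Second differences: 4  4  4
First differences: 12  16  20
x: 12  24  40

40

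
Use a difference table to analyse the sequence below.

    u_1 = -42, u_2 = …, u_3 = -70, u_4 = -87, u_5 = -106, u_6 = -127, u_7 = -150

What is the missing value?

-55

Using the last 5 terms:
D1: -17  -19  -21  -23
D2: -2  -2  -2
Constant second difference = -2.
Extend backward: -17 + 2 = -15;  -70 + 15 = -55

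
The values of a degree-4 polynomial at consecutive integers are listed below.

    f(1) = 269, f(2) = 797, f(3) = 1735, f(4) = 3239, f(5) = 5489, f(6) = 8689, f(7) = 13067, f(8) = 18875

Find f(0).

D1: 528  938  1504  2250  3200  4378  5808
D2: 410  566  746  950  1178  1430
D3: 156  180  204  228  252
D4: 24  24  24  24
The fourth differences are constant at 24.
Work back: 156 − 24 = 132;  410 − 132 = 278;  528 − 278 = 250;  269 − 250 = 19

19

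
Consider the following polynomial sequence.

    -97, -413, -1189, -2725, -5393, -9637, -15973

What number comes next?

-24989

First differences: -316  -776  -1536  -2668  -4244  -6336
Second differences: -460  -760  -1132  -1576  -2092
Third differences: -300  -372  -444  -516
Fourth differences: -72  -72  -72
Fourth differences constant at -72.
-516 − 72 = -588;  -2092 − 588 = -2680;  -6336 − 2680 = -9016;  -15973 − 9016 = -24989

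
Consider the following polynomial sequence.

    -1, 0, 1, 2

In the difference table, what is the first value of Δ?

Δ: 1, 1, 1

1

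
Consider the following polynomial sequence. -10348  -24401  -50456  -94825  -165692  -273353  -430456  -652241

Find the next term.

-956780

Δ: -14053, -26055, -44369, -70867, -107661, -157103, -221785
Δ²: -12002, -18314, -26498, -36794, -49442, -64682
Δ³: -6312, -8184, -10296, -12648, -15240
Δ⁴: -1872, -2112, -2352, -2592
Δ⁵: -240, -240, -240
Constant fifth difference = -240, so extend:
-2592 − 240 = -2832;  -15240 − 2832 = -18072;  -64682 − 18072 = -82754;  -221785 − 82754 = -304539;  -652241 − 304539 = -956780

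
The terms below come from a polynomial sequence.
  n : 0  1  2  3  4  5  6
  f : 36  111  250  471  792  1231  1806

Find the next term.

2535

D1: 75, 139, 221, 321, 439, 575
D2: 64, 82, 100, 118, 136
D3: 18, 18, 18, 18
Constant third difference = 18, so extend:
136 + 18 = 154;  575 + 154 = 729;  1806 + 729 = 2535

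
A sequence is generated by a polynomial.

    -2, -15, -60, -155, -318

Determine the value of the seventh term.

-920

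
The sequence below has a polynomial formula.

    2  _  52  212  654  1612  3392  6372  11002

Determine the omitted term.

12

Using the last 7 terms:
Δ: 160, 442, 958, 1780, 2980, 4630
Δ²: 282, 516, 822, 1200, 1650
Δ³: 234, 306, 378, 450
Δ⁴: 72, 72, 72
Constant fourth difference = 72.
Extend backward: 234 − 72 = 162;  282 − 162 = 120;  160 − 120 = 40;  52 − 40 = 12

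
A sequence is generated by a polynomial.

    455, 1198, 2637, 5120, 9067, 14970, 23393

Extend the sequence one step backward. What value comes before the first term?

132

743, 1439, 2483, 3947, 5903, 8423
696, 1044, 1464, 1956, 2520
348, 420, 492, 564
72, 72, 72
The fourth differences are constant at 72.
Work back: 348 − 72 = 276;  696 − 276 = 420;  743 − 420 = 323;  455 − 323 = 132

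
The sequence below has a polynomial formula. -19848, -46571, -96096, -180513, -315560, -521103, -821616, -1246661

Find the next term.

-1831368

First differences: -26723 , -49525 , -84417 , -135047 , -205543 , -300513 , -425045
Second differences: -22802 , -34892 , -50630 , -70496 , -94970 , -124532
Third differences: -12090 , -15738 , -19866 , -24474 , -29562
Fourth differences: -3648 , -4128 , -4608 , -5088
Fifth differences: -480 , -480 , -480
The fifth differences are constant (-480).
-5088 − 480 = -5568;  -29562 − 5568 = -35130;  -124532 − 35130 = -159662;  -425045 − 159662 = -584707;  -1246661 − 584707 = -1831368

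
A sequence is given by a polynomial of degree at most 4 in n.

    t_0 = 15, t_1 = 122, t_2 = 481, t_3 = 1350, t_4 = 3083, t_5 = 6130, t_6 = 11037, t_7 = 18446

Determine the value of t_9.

D1: 107, 359, 869, 1733, 3047, 4907, 7409
D2: 252, 510, 864, 1314, 1860, 2502
D3: 258, 354, 450, 546, 642
D4: 96, 96, 96, 96
Fourth differences constant at 96.
642 + 96 = 738;  2502 + 738 = 3240;  7409 + 3240 = 10649;  18446 + 10649 = 29095
738 + 96 = 834;  3240 + 834 = 4074;  10649 + 4074 = 14723;  29095 + 14723 = 43818

43818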